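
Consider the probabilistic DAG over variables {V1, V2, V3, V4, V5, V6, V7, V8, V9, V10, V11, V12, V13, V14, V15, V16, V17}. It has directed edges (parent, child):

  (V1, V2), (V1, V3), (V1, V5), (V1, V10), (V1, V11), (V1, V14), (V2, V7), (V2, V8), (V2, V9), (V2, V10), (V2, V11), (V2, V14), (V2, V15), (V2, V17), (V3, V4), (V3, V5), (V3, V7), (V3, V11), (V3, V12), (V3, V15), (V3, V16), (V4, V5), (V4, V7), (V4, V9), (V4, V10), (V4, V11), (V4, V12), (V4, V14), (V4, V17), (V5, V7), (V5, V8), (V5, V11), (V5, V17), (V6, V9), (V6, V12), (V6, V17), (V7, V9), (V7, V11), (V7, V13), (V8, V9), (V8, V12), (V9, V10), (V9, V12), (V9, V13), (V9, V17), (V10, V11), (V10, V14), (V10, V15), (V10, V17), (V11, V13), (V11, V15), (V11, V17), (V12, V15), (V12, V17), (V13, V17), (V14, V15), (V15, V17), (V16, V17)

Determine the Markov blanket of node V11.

{V1, V2, V3, V4, V5, V6, V7, V9, V10, V12, V13, V14, V15, V16, V17}

Pa(V11) = {V1, V2, V3, V4, V5, V7, V10}.
Ch(V11) = {V13, V15, V17}.
Other parents of V11's children:
  V13 also has parents V7, V9.
  V15's other parents are V2, V3, V10, V12, V14.
  parents(V17) \ {V11} = {V2, V4, V5, V6, V9, V10, V12, V13, V15, V16}.
Taking the union gives {V1, V2, V3, V4, V5, V6, V7, V9, V10, V12, V13, V14, V15, V16, V17}.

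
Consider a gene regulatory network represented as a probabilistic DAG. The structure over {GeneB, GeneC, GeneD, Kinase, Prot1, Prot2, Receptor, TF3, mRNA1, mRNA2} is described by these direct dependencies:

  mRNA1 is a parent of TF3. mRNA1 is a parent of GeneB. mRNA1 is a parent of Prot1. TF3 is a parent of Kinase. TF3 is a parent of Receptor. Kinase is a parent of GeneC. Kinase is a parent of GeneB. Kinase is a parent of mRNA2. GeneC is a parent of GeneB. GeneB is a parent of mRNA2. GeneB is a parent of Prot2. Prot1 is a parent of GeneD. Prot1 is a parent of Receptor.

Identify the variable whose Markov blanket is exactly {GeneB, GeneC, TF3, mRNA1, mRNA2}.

Kinase

The target node must have every member of {GeneB, GeneC, TF3, mRNA1, mRNA2} as a parent, child, or co-parent, and no others.
Parents of Kinase: TF3; children: GeneB, GeneC, mRNA2; co-parents: GeneB, GeneC, mRNA1.
These exactly cover the given set, so the node is Kinase.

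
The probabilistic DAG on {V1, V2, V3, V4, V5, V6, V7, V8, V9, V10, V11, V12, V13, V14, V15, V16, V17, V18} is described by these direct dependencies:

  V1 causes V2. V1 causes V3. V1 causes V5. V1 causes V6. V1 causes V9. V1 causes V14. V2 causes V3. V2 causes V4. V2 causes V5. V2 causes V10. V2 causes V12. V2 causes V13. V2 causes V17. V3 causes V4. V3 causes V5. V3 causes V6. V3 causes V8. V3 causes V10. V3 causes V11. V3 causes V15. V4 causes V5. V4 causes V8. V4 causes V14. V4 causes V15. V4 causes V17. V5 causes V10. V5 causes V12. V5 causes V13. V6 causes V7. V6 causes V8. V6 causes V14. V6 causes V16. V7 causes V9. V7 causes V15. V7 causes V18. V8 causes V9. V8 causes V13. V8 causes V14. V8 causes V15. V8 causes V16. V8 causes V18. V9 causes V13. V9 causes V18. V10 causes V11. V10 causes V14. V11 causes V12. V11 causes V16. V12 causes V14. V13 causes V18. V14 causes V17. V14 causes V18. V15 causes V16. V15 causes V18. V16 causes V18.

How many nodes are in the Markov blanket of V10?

The Markov blanket of a node is its parents, its children, and the other parents of its children.
Parents of V10: V2, V3, V5.
V10 has children V11, V14.
Other parents of V10's children:
  parents(V11) \ {V10} = {V3}.
  V14 also has parents V1, V4, V6, V8, V12.
MB(V10) = {V1, V2, V3, V4, V5, V6, V8, V11, V12, V14}, which has 10 nodes.

10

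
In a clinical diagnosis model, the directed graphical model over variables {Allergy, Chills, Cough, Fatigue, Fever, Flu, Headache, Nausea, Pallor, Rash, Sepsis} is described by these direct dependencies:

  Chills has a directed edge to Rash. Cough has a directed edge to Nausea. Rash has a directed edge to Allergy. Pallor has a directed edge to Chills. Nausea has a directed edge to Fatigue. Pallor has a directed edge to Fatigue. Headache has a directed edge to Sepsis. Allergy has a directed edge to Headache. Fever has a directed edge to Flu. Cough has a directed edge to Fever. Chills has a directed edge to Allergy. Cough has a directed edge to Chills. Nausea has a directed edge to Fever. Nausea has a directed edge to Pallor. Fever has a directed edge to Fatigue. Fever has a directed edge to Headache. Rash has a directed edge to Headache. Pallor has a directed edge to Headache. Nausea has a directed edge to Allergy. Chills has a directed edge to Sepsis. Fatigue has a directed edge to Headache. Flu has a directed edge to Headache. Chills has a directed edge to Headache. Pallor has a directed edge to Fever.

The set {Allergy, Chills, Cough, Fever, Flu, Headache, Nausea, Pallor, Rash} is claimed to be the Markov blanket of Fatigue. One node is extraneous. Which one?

The Markov blanket of a node is its parents, its children, and the other parents of its children.
Fatigue's children: Headache.
Fatigue has parents Fever, Nausea, Pallor.
For each child, the remaining parents (spouses of Fatigue):
  Headache: Allergy, Chills, Fever, Flu, Pallor, Rash
MB(Fatigue) = {Allergy, Chills, Fever, Flu, Headache, Nausea, Pallor, Rash}.
Cough is neither a parent, child, nor co-parent of Fatigue, so it does not belong.

Cough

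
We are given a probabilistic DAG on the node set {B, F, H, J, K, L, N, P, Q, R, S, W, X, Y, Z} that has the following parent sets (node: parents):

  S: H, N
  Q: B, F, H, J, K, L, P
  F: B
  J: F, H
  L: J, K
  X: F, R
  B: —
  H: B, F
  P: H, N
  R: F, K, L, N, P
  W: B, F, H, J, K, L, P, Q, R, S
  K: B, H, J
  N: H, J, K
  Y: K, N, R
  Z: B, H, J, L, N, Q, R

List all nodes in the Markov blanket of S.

{B, F, H, J, K, L, N, P, Q, R, W}

By definition, MB(S) is built from S's parents, S's children, and the co-parents of S.
Parents of S: H, N.
Ch(S) = {W}.
Co-parents of S (other parents of its children):
  W's other parents are B, F, H, J, K, L, P, Q, R.
Taking the union gives {B, F, H, J, K, L, N, P, Q, R, W}.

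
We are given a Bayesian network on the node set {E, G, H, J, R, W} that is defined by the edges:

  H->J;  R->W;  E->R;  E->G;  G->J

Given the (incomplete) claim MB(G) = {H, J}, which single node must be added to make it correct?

The Markov blanket of a node is its parents, its children, and the other parents of its children.
G has parent E.
G's children: J.
For each child, the remaining parents (spouses of G):
  J's other parent is H.
MB(G) = {E, H, J}.
Comparing with the claimed set, E is missing.

E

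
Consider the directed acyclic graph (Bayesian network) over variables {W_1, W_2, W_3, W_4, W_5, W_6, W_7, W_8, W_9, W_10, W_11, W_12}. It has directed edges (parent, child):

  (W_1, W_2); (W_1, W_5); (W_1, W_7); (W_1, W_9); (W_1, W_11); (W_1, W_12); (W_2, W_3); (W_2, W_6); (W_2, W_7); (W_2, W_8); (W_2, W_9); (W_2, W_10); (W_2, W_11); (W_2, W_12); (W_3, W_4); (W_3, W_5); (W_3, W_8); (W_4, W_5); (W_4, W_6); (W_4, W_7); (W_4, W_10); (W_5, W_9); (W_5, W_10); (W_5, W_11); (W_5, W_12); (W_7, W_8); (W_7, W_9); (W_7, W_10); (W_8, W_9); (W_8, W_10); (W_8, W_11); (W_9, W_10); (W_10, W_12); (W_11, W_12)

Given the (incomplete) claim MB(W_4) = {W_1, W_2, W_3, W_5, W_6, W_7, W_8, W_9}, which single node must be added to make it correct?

Recall MB(v) = parents ∪ children ∪ spouses, where spouses are the other parents of v's children.
Parents of W_4: W_3.
W_4 has children W_5, W_6, W_7, W_10.
For each child, the remaining parents (spouses of W_4):
  W_5 also has parents W_1, W_3.
  W_6's other parent is W_2.
  parents(W_7) \ {W_4} = {W_1, W_2}.
  parents(W_10) \ {W_4} = {W_2, W_5, W_7, W_8, W_9}.
MB(W_4) = {W_1, W_2, W_3, W_5, W_6, W_7, W_8, W_9, W_10}.
Comparing with the claimed set, W_10 is missing.

W_10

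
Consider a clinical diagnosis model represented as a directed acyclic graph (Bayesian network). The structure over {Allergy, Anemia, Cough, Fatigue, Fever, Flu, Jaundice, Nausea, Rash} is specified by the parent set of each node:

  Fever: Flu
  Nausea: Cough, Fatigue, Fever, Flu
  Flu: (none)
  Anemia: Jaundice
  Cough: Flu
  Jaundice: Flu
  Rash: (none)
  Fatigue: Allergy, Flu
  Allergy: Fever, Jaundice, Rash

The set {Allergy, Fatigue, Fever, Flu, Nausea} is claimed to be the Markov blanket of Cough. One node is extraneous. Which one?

A node's Markov blanket = Pa ∪ Ch ∪ (parents of Ch other than the node itself).
Cough's parents: Flu.
Children of Cough: Nausea.
For each child, the remaining parents (spouses of Cough):
  Nausea's other parents are Fatigue, Fever, Flu.
MB(Cough) = {Fatigue, Fever, Flu, Nausea}.
Allergy is neither a parent, child, nor co-parent of Cough, so it does not belong.

Allergy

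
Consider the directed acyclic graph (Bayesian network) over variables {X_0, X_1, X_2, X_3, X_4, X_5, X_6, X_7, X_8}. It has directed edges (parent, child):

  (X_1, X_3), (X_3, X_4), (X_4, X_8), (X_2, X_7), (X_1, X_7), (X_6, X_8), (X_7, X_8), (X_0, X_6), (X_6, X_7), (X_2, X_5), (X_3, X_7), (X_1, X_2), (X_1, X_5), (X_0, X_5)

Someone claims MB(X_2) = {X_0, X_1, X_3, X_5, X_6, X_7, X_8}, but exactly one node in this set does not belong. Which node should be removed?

X_8

A node's Markov blanket = Pa ∪ Ch ∪ (parents of Ch other than the node itself).
X_2 has parent X_1.
X_2 has children X_5, X_7.
Co-parents of X_2 (other parents of its children):
  X_5: X_0, X_1
  X_7: X_1, X_3, X_6
MB(X_2) = {X_0, X_1, X_3, X_5, X_6, X_7}.
X_8 is neither a parent, child, nor co-parent of X_2, so it does not belong.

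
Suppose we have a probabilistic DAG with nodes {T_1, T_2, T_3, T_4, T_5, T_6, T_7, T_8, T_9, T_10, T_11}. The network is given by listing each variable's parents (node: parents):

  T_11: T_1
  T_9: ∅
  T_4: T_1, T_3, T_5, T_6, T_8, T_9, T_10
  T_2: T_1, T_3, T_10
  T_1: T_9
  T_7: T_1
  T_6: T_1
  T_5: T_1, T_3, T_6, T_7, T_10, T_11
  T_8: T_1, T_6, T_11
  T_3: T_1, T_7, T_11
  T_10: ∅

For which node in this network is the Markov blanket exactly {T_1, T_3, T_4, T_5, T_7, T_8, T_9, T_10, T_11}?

The target node must have every member of {T_1, T_3, T_4, T_5, T_7, T_8, T_9, T_10, T_11} as a parent, child, or co-parent, and no others.
Parents of T_6: T_1; children: T_4, T_5, T_8; co-parents: T_1, T_3, T_5, T_7, T_8, T_9, T_10, T_11.
These exactly cover the given set, so the node is T_6.

T_6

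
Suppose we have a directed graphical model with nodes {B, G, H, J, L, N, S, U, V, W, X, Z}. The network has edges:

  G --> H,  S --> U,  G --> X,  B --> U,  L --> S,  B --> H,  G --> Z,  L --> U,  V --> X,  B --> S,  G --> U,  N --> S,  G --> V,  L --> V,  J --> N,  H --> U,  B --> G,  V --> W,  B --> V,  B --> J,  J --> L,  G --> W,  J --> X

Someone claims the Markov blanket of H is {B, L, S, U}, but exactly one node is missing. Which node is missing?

G

Recall MB(v) = parents ∪ children ∪ spouses, where spouses are the other parents of v's children.
Parents of H: B, G.
Children of H: U.
Other parents of H's children:
  U: B, G, L, S
MB(H) = {B, G, L, S, U}.
Comparing with the claimed set, G is missing.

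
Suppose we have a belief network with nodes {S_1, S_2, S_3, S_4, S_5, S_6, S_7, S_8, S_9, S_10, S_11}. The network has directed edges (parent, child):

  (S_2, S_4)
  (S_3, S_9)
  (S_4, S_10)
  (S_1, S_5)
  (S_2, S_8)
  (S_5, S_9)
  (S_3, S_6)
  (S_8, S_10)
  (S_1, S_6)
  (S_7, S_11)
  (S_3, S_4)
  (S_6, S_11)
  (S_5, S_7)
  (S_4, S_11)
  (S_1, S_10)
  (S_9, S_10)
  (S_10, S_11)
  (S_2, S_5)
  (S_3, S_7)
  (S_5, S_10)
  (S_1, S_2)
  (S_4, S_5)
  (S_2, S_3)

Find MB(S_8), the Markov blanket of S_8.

{S_1, S_2, S_4, S_5, S_9, S_10}

Children of S_8: S_10.
S_8 has parent S_2.
For each child, the remaining parents (spouses of S_8):
  S_10 also has parents S_1, S_4, S_5, S_9.
So the Markov blanket of S_8 is {S_1, S_2, S_4, S_5, S_9, S_10}.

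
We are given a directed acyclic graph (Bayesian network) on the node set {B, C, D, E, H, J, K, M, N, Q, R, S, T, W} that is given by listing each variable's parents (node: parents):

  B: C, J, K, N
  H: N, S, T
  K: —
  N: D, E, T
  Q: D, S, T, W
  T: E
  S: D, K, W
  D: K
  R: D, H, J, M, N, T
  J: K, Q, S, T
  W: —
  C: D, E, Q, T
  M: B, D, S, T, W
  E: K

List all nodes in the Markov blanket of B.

{C, D, J, K, M, N, S, T, W}

Parents of B: C, J, K, N.
Children of B: M.
Other parents of B's children:
  M: D, S, T, W
MB(B) = {C, D, J, K, M, N, S, T, W}.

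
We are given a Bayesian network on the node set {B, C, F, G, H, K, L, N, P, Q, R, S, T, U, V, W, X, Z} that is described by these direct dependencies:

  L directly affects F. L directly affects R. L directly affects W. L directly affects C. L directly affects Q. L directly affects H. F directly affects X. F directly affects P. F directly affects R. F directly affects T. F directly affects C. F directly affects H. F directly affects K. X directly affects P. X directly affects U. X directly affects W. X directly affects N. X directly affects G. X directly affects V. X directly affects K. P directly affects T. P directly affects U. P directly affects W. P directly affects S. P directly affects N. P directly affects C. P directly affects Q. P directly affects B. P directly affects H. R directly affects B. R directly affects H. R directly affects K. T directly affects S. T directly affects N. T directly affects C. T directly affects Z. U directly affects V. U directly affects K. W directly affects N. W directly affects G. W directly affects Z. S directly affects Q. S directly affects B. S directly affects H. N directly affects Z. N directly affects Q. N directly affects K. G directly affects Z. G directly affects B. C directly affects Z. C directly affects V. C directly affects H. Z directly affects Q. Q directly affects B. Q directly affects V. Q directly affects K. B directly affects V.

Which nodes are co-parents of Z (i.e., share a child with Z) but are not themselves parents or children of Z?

{L, P, S}

Children of Z: Q.
  Q also has parents L, N, P, S.
Excluding nodes already adjacent to Z (C, G, N, Q, T, W), the co-parent-only contribution is {L, P, S}.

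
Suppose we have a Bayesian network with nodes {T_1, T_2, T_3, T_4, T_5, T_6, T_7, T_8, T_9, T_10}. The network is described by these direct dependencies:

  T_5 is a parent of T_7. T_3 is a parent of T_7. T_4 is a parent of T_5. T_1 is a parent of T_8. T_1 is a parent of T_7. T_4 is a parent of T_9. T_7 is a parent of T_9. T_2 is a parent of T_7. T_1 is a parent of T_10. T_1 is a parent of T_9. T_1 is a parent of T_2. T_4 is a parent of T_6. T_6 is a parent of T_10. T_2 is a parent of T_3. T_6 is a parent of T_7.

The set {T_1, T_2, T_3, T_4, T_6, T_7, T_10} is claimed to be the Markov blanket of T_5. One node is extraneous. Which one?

By definition, MB(T_5) is built from T_5's parents, T_5's children, and the co-parents of T_5.
Ch(T_5) = {T_7}.
T_5 has parent T_4.
Co-parents of T_5 (other parents of its children):
  parents(T_7) \ {T_5} = {T_1, T_2, T_3, T_6}.
MB(T_5) = {T_1, T_2, T_3, T_4, T_6, T_7}.
T_10 is neither a parent, child, nor co-parent of T_5, so it does not belong.

T_10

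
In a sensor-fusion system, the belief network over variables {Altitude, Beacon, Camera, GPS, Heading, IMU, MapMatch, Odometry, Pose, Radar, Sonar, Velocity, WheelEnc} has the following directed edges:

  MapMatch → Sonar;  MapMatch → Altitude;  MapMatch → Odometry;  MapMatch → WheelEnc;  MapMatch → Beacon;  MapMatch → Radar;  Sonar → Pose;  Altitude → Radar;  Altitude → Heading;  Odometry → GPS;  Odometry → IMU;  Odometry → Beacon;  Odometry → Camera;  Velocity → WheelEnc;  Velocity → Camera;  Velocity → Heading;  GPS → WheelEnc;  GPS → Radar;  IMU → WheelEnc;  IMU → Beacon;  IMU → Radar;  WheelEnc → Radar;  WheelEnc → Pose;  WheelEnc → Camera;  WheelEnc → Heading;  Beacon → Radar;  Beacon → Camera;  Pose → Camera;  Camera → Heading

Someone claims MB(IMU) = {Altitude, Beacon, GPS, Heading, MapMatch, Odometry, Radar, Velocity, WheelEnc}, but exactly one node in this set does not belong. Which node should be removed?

A node's Markov blanket = Pa ∪ Ch ∪ (parents of Ch other than the node itself).
IMU's parents: Odometry.
IMU has children Beacon, Radar, WheelEnc.
Other parents of IMU's children:
  WheelEnc: GPS, MapMatch, Velocity
  Beacon: MapMatch, Odometry
  Radar: Altitude, Beacon, GPS, MapMatch, WheelEnc
MB(IMU) = {Altitude, Beacon, GPS, MapMatch, Odometry, Radar, Velocity, WheelEnc}.
Heading is neither a parent, child, nor co-parent of IMU, so it does not belong.

Heading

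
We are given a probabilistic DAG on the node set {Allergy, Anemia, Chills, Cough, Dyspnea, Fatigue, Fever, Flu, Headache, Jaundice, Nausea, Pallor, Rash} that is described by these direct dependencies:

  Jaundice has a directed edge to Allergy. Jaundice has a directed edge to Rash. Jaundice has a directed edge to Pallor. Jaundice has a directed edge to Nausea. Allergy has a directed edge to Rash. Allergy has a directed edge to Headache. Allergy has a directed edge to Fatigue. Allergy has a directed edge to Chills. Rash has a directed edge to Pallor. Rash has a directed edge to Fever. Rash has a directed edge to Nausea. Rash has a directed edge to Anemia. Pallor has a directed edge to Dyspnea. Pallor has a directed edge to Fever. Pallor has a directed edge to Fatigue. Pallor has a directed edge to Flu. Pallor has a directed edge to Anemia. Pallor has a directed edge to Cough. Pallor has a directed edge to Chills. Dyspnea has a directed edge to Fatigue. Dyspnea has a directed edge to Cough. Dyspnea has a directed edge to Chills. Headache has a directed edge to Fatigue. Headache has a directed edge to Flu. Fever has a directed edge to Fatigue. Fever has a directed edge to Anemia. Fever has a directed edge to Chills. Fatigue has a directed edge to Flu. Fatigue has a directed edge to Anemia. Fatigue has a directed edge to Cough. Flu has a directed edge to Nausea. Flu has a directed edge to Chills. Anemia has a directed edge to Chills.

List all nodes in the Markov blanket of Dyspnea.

Pa(Dyspnea) = {Pallor}.
Ch(Dyspnea) = {Chills, Cough, Fatigue}.
Co-parents of Dyspnea (other parents of its children):
  parents(Fatigue) \ {Dyspnea} = {Allergy, Fever, Headache, Pallor}.
  Cough also has parents Fatigue, Pallor.
  Chills also has parents Allergy, Anemia, Fever, Flu, Pallor.
Taking the union gives {Allergy, Anemia, Chills, Cough, Fatigue, Fever, Flu, Headache, Pallor}.

{Allergy, Anemia, Chills, Cough, Fatigue, Fever, Flu, Headache, Pallor}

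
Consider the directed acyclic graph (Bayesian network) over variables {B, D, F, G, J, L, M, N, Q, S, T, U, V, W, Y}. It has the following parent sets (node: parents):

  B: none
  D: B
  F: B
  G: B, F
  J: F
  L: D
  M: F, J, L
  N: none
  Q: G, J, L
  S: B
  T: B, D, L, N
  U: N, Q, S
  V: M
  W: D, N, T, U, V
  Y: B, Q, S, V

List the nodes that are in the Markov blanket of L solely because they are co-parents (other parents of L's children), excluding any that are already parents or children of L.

{B, F, G, J, N}

Children of L: M, Q, T.
  M's other parents are F, J.
  parents(Q) \ {L} = {G, J}.
  T's other parents are B, D, N.
Excluding nodes already adjacent to L (D, M, Q, T), the co-parent-only contribution is {B, F, G, J, N}.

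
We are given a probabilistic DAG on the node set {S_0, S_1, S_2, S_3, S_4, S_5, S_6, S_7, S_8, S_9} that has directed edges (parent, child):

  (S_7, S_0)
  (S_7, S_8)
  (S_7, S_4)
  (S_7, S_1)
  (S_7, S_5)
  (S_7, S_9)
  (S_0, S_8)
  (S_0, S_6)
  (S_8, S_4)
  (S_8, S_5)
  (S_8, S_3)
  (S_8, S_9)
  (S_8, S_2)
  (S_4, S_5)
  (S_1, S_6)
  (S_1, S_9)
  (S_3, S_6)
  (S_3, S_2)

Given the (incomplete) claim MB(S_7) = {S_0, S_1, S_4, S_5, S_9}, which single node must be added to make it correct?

A node's Markov blanket = Pa ∪ Ch ∪ (parents of Ch other than the node itself).
S_7 has no parents.
Ch(S_7) = {S_0, S_1, S_4, S_5, S_8, S_9}.
For each child, the remaining parents (spouses of S_7):
  S_0: —
  S_8: S_0
  S_4: S_8
  S_1: —
  S_5: S_4, S_8
  S_9: S_1, S_8
MB(S_7) = {S_0, S_1, S_4, S_5, S_8, S_9}.
Comparing with the claimed set, S_8 is missing.

S_8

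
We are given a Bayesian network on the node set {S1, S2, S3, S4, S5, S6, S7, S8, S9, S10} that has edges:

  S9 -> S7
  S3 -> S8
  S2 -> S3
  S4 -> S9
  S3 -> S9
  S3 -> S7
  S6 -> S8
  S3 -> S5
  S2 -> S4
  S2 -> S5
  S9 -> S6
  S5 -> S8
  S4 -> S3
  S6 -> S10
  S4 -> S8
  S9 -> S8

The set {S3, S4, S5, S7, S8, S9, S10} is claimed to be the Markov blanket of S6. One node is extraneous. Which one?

Children of S6: S8, S10.
Pa(S6) = {S9}.
Other parents of S6's children:
  S10: —
  S8: S3, S4, S5, S9
MB(S6) = {S3, S4, S5, S8, S9, S10}.
S7 is neither a parent, child, nor co-parent of S6, so it does not belong.

S7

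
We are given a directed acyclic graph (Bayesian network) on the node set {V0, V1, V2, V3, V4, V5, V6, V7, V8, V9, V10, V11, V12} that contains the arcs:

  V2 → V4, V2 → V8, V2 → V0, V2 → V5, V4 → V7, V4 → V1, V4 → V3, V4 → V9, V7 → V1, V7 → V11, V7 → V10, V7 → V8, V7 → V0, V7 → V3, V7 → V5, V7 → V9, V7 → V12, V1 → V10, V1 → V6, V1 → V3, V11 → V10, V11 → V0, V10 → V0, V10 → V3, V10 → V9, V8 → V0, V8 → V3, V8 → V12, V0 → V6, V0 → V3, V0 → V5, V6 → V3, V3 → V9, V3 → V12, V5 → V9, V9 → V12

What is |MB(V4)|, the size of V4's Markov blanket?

V4 has parent V2.
Children of V4: V1, V3, V7, V9.
Parents of each child, excluding V4:
  V7 has no other parent.
  V1's other parent is V7.
  parents(V3) \ {V4} = {V0, V1, V6, V7, V8, V10}.
  V9's other parents are V3, V5, V7, V10.
MB(V4) = {V0, V1, V2, V3, V5, V6, V7, V8, V9, V10}, which has 10 nodes.

10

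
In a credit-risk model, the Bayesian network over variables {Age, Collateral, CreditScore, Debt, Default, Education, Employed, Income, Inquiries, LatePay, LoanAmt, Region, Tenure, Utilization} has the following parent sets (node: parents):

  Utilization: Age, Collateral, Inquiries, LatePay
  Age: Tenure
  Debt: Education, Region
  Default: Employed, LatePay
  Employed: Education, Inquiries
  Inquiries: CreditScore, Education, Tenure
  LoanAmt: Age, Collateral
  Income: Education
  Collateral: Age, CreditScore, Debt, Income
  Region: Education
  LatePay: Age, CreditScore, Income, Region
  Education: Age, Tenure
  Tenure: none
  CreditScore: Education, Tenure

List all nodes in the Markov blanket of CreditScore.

CreditScore's parents: Education, Tenure.
CreditScore has children Collateral, Inquiries, LatePay.
Parents of each child, excluding CreditScore:
  Inquiries: Education, Tenure
  Collateral: Age, Debt, Income
  LatePay: Age, Income, Region
Union: {Education, Tenure} ∪ {Collateral, Inquiries, LatePay} ∪ {Age, Debt, Education, Income, Region, Tenure} = {Age, Collateral, Debt, Education, Income, Inquiries, LatePay, Region, Tenure}.

{Age, Collateral, Debt, Education, Income, Inquiries, LatePay, Region, Tenure}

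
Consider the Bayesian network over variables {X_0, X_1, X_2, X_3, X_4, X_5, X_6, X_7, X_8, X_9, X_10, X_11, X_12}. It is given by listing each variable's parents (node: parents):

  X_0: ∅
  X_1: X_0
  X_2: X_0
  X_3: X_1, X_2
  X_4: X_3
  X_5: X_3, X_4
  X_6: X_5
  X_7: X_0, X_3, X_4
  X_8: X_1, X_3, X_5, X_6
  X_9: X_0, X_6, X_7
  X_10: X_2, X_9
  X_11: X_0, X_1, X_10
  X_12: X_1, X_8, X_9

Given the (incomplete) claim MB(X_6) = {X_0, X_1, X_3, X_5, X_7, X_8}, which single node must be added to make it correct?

X_9

Recall MB(v) = parents ∪ children ∪ spouses, where spouses are the other parents of v's children.
X_6 has parent X_5.
Children of X_6: X_8, X_9.
Co-parents of X_6 (other parents of its children):
  X_8: X_1, X_3, X_5
  X_9: X_0, X_7
MB(X_6) = {X_0, X_1, X_3, X_5, X_7, X_8, X_9}.
Comparing with the claimed set, X_9 is missing.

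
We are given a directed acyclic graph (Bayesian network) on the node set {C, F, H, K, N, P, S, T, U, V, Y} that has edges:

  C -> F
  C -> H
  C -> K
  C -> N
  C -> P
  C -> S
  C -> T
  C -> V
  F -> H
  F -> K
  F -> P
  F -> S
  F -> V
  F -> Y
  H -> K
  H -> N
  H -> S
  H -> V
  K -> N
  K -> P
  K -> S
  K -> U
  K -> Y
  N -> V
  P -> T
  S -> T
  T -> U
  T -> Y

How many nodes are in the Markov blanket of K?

K's parents: C, F, H.
K's children: N, P, S, U, Y.
Parents of each child, excluding K:
  parents(N) \ {K} = {C, H}.
  parents(P) \ {K} = {C, F}.
  S also has parents C, F, H.
  parents(U) \ {K} = {T}.
  Y also has parents F, T.
MB(K) = {C, F, H, N, P, S, T, U, Y}, which has 9 nodes.

9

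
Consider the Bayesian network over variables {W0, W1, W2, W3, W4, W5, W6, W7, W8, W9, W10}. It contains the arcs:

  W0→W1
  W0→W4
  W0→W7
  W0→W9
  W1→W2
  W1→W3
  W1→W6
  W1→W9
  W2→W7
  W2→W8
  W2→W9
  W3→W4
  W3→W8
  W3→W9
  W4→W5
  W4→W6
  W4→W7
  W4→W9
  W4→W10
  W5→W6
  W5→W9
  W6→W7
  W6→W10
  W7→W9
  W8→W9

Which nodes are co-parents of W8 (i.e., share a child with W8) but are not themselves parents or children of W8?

Children of W8: W9.
  W9's other parents are W0, W1, W2, W3, W4, W5, W7.
Excluding nodes already adjacent to W8 (W2, W3, W9), the co-parent-only contribution is {W0, W1, W4, W5, W7}.

{W0, W1, W4, W5, W7}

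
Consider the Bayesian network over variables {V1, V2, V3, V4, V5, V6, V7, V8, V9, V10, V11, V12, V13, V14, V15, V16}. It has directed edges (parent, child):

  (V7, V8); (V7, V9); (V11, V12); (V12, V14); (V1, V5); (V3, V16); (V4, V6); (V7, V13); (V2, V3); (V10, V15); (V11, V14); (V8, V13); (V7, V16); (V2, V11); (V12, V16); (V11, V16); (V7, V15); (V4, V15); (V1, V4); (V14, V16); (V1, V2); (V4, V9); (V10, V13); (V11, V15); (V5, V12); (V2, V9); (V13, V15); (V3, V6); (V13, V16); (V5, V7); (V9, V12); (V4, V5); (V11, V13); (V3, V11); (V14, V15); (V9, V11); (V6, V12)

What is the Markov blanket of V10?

{V4, V7, V8, V11, V13, V14, V15}

Parents of V10: none.
Ch(V10) = {V13, V15}.
Co-parents of V10 (other parents of its children):
  V13: V7, V8, V11
  V15: V4, V7, V11, V13, V14
So the Markov blanket of V10 is {V4, V7, V8, V11, V13, V14, V15}.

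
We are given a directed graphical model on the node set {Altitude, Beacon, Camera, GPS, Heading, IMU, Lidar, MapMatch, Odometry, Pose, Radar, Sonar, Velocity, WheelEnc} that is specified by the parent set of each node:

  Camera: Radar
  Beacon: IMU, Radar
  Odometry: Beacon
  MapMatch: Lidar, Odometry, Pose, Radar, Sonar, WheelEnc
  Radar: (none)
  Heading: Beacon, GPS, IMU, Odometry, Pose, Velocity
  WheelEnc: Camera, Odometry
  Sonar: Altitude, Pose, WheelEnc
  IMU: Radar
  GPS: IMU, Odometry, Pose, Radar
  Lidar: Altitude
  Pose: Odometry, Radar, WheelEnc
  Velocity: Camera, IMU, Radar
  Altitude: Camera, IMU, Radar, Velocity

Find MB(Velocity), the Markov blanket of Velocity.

Velocity has parents Camera, IMU, Radar.
Velocity has children Altitude, Heading.
Co-parents of Velocity (other parents of its children):
  Altitude: Camera, IMU, Radar
  Heading: Beacon, GPS, IMU, Odometry, Pose
Taking the union gives {Altitude, Beacon, Camera, GPS, Heading, IMU, Odometry, Pose, Radar}.

{Altitude, Beacon, Camera, GPS, Heading, IMU, Odometry, Pose, Radar}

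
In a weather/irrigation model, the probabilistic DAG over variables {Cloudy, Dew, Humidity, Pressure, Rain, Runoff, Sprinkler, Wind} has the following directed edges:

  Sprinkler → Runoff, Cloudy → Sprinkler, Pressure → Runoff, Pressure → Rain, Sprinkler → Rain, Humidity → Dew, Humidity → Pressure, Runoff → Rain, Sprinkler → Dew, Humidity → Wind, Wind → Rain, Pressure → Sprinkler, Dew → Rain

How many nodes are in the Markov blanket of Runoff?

The Markov blanket of a node is its parents, its children, and the other parents of its children.
Children of Runoff: Rain.
Runoff's parents: Pressure, Sprinkler.
For each child, the remaining parents (spouses of Runoff):
  Rain: Dew, Pressure, Sprinkler, Wind
MB(Runoff) = {Dew, Pressure, Rain, Sprinkler, Wind}, which has 5 nodes.

5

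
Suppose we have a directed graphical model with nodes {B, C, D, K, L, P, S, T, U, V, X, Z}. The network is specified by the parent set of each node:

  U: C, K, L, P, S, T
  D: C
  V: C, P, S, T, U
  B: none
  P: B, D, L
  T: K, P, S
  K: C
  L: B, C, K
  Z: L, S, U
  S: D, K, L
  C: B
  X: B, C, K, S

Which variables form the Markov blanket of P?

{B, C, D, K, L, S, T, U, V}

Parents of P: B, D, L.
P has children T, U, V.
Other parents of P's children:
  T: K, S
  U: C, K, L, S, T
  V: C, S, T, U
Taking the union gives {B, C, D, K, L, S, T, U, V}.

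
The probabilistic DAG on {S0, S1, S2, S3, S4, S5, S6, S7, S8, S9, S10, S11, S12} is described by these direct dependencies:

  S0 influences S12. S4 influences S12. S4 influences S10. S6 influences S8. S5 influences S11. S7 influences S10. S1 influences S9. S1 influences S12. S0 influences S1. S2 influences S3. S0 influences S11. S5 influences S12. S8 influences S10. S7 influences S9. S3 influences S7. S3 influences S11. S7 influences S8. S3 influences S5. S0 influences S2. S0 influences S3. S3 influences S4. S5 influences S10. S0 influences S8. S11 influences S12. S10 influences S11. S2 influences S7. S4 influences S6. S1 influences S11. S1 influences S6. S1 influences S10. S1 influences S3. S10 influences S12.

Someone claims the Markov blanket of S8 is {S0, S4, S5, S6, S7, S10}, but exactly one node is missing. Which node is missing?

S8's parents: S0, S6, S7.
S8 has child S10.
Co-parents of S8 (other parents of its children):
  S10's other parents are S1, S4, S5, S7.
MB(S8) = {S0, S1, S4, S5, S6, S7, S10}.
Comparing with the claimed set, S1 is missing.

S1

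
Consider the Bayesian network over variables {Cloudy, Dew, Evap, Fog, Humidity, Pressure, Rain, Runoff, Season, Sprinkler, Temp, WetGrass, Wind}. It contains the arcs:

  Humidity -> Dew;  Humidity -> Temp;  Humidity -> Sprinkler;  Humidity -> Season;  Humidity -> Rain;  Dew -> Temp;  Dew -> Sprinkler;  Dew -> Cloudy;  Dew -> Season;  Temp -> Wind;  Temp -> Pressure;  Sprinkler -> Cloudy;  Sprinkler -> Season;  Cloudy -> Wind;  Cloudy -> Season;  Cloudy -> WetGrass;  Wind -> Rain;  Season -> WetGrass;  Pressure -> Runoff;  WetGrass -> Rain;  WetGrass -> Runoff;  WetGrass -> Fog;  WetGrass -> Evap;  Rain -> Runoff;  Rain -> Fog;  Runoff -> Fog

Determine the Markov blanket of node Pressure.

Pressure has parent Temp.
Pressure's children: Runoff.
For each child, the remaining parents (spouses of Pressure):
  Runoff: Rain, WetGrass
Union: {Temp} ∪ {Runoff} ∪ {Rain, WetGrass} = {Rain, Runoff, Temp, WetGrass}.

{Rain, Runoff, Temp, WetGrass}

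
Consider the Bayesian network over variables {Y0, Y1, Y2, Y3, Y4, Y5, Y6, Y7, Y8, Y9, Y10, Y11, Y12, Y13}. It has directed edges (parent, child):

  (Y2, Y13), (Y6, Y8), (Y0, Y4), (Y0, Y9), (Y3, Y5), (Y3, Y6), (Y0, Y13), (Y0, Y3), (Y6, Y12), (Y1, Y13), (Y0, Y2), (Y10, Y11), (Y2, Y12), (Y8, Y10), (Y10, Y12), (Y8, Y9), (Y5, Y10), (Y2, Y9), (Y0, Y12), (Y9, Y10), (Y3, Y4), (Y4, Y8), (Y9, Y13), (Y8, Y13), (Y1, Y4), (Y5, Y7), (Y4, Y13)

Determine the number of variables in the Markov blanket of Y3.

5

Y3's children: Y4, Y5, Y6.
Y3 has parent Y0.
Other parents of Y3's children:
  Y4's other parents are Y0, Y1.
  Y5 has no other parent.
  Y6 has no other parent.
MB(Y3) = {Y0, Y1, Y4, Y5, Y6}, which has 5 nodes.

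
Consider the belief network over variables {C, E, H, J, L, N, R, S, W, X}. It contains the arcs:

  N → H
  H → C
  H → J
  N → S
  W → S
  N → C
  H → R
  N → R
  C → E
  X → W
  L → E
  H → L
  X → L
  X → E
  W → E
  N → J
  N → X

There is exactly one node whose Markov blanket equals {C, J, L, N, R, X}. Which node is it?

The target node must have every member of {C, J, L, N, R, X} as a parent, child, or co-parent, and no others.
Parents of H: N; children: C, J, L, R; co-parents: N, X.
These exactly cover the given set, so the node is H.

H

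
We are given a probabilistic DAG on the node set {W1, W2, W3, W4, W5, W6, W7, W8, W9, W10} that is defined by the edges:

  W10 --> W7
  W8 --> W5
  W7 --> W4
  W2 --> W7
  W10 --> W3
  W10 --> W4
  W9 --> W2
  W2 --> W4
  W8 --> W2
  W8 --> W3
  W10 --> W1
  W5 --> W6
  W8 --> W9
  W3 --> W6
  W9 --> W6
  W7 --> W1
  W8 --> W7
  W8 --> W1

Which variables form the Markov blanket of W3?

{W5, W6, W8, W9, W10}

W3's children: W6.
Pa(W3) = {W8, W10}.
For each child, the remaining parents (spouses of W3):
  W6's other parents are W5, W9.
So the Markov blanket of W3 is {W5, W6, W8, W9, W10}.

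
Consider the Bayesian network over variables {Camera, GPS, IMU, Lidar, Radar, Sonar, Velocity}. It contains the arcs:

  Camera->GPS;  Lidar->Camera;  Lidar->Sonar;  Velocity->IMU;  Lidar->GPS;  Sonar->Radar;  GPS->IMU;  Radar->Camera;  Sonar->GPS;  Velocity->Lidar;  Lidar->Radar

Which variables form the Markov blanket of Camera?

{GPS, Lidar, Radar, Sonar}

Camera has parents Lidar, Radar.
Camera's children: GPS.
For each child, the remaining parents (spouses of Camera):
  GPS: Lidar, Sonar
MB(Camera) = {GPS, Lidar, Radar, Sonar}.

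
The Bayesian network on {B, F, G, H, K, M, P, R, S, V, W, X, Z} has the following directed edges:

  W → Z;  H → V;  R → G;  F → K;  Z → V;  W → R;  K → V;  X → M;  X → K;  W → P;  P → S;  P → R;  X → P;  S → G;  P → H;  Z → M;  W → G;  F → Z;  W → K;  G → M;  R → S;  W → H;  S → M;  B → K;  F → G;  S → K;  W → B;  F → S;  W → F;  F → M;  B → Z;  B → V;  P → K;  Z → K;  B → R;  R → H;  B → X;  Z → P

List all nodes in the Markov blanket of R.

R has parents B, P, W.
R has children G, H, S.
Parents of each child, excluding R:
  S's other parents are F, P.
  parents(G) \ {R} = {F, S, W}.
  H also has parents P, W.
Taking the union gives {B, F, G, H, P, S, W}.

{B, F, G, H, P, S, W}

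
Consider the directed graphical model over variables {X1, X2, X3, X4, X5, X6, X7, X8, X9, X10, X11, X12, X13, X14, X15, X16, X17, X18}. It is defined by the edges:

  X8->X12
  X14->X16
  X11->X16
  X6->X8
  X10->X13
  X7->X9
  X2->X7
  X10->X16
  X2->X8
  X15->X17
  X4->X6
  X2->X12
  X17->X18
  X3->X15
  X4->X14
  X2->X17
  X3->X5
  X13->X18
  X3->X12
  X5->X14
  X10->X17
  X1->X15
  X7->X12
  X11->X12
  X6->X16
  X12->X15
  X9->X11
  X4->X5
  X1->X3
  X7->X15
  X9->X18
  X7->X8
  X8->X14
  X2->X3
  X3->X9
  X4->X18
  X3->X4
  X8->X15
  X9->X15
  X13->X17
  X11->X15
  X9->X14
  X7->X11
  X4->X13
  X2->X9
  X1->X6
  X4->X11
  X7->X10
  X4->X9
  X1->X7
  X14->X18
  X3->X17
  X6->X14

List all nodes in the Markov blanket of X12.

{X1, X2, X3, X7, X8, X9, X11, X15}

X12 has parents X2, X3, X7, X8, X11.
X12 has child X15.
Co-parents of X12 (other parents of its children):
  X15 also has parents X1, X3, X7, X8, X9, X11.
Taking the union gives {X1, X2, X3, X7, X8, X9, X11, X15}.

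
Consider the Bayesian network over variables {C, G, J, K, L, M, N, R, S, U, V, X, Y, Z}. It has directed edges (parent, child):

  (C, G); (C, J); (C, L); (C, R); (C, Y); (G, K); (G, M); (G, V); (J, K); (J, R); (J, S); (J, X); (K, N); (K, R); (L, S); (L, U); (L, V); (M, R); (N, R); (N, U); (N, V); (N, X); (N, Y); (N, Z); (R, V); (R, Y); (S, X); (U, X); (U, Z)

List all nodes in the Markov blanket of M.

{C, G, J, K, N, R}

Children of M: R.
M has parent G.
Parents of each child, excluding M:
  R: C, J, K, N
Union: {G} ∪ {R} ∪ {C, J, K, N} = {C, G, J, K, N, R}.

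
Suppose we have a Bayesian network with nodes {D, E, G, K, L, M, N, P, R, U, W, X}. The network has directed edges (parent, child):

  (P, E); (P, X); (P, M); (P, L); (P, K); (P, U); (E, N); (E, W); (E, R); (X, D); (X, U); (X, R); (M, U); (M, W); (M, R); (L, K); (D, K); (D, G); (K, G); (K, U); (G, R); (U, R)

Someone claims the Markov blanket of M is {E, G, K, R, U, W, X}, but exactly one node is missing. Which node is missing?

The Markov blanket of a node is its parents, its children, and the other parents of its children.
Parents of M: P.
Ch(M) = {R, U, W}.
For each child, the remaining parents (spouses of M):
  U also has parents K, P, X.
  W also has parent E.
  parents(R) \ {M} = {E, G, U, X}.
MB(M) = {E, G, K, P, R, U, W, X}.
Comparing with the claimed set, P is missing.

P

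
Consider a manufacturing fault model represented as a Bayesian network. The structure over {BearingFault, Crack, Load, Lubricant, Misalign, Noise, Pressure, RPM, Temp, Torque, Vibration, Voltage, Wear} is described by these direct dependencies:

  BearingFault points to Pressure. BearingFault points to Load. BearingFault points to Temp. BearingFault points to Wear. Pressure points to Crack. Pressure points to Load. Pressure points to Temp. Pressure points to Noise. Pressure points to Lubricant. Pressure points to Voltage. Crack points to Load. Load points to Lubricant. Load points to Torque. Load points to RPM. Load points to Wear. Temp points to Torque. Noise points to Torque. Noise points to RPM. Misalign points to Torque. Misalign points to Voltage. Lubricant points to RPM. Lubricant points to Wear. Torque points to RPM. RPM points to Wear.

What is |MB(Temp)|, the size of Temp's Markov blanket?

The Markov blanket of a node is its parents, its children, and the other parents of its children.
Parents of Temp: BearingFault, Pressure.
Ch(Temp) = {Torque}.
For each child, the remaining parents (spouses of Temp):
  Torque: Load, Misalign, Noise
MB(Temp) = {BearingFault, Load, Misalign, Noise, Pressure, Torque}, which has 6 nodes.

6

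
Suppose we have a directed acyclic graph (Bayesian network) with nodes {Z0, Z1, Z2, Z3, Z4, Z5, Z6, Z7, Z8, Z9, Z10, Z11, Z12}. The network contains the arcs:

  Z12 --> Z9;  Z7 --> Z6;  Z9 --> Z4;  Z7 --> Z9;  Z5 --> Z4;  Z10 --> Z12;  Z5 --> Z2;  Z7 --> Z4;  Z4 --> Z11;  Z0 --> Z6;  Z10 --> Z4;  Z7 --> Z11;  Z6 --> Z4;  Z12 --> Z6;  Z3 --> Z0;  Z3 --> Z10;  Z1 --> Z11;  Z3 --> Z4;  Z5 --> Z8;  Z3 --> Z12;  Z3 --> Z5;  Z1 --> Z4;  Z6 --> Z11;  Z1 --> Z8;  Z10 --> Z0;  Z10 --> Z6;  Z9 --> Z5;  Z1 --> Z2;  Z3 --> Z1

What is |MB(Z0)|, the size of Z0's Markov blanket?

5

A node's Markov blanket = Pa ∪ Ch ∪ (parents of Ch other than the node itself).
Pa(Z0) = {Z3, Z10}.
Z0's children: Z6.
Parents of each child, excluding Z0:
  Z6's other parents are Z7, Z10, Z12.
MB(Z0) = {Z3, Z6, Z7, Z10, Z12}, which has 5 nodes.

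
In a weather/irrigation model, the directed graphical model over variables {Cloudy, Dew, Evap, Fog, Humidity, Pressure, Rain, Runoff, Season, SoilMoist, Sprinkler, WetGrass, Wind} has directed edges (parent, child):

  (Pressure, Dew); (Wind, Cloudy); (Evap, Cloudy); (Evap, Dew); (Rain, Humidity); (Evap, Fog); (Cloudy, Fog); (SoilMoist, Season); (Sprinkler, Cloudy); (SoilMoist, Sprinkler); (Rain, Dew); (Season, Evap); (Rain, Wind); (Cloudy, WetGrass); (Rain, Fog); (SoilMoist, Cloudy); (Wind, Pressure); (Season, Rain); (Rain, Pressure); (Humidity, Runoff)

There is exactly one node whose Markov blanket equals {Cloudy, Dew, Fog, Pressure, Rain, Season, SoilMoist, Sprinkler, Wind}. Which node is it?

Evap

The target node must have every member of {Cloudy, Dew, Fog, Pressure, Rain, Season, SoilMoist, Sprinkler, Wind} as a parent, child, or co-parent, and no others.
Parents of Evap: Season; children: Cloudy, Dew, Fog; co-parents: Cloudy, Pressure, Rain, SoilMoist, Sprinkler, Wind.
These exactly cover the given set, so the node is Evap.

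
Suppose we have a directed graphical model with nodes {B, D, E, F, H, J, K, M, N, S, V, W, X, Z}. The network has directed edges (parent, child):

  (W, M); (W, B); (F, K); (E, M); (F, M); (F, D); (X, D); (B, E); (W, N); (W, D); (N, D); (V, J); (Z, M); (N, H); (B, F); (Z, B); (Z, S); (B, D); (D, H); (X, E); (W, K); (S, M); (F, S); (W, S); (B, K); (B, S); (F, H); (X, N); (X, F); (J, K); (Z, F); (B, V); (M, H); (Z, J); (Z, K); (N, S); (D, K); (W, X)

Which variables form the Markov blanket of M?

{D, E, F, H, N, S, W, Z}

M's parents: E, F, S, W, Z.
Ch(M) = {H}.
Co-parents of M (other parents of its children):
  H: D, F, N
Union: {E, F, S, W, Z} ∪ {H} ∪ {D, F, N} = {D, E, F, H, N, S, W, Z}.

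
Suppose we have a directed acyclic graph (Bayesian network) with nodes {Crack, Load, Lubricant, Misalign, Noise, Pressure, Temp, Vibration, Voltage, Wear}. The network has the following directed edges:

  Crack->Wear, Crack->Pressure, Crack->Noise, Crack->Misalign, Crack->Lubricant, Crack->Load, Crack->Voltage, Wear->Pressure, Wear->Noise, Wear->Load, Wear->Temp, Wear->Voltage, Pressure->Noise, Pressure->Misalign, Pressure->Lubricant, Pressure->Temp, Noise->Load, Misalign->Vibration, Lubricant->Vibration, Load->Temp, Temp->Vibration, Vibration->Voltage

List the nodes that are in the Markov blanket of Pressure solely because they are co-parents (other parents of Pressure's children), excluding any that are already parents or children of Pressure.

Children of Pressure: Lubricant, Misalign, Noise, Temp.
  parents(Noise) \ {Pressure} = {Crack, Wear}.
  Misalign's other parent is Crack.
  Lubricant's other parent is Crack.
  Temp's other parents are Load, Wear.
Excluding nodes already adjacent to Pressure (Crack, Lubricant, Misalign, Noise, Temp, Wear), the co-parent-only contribution is {Load}.

{Load}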